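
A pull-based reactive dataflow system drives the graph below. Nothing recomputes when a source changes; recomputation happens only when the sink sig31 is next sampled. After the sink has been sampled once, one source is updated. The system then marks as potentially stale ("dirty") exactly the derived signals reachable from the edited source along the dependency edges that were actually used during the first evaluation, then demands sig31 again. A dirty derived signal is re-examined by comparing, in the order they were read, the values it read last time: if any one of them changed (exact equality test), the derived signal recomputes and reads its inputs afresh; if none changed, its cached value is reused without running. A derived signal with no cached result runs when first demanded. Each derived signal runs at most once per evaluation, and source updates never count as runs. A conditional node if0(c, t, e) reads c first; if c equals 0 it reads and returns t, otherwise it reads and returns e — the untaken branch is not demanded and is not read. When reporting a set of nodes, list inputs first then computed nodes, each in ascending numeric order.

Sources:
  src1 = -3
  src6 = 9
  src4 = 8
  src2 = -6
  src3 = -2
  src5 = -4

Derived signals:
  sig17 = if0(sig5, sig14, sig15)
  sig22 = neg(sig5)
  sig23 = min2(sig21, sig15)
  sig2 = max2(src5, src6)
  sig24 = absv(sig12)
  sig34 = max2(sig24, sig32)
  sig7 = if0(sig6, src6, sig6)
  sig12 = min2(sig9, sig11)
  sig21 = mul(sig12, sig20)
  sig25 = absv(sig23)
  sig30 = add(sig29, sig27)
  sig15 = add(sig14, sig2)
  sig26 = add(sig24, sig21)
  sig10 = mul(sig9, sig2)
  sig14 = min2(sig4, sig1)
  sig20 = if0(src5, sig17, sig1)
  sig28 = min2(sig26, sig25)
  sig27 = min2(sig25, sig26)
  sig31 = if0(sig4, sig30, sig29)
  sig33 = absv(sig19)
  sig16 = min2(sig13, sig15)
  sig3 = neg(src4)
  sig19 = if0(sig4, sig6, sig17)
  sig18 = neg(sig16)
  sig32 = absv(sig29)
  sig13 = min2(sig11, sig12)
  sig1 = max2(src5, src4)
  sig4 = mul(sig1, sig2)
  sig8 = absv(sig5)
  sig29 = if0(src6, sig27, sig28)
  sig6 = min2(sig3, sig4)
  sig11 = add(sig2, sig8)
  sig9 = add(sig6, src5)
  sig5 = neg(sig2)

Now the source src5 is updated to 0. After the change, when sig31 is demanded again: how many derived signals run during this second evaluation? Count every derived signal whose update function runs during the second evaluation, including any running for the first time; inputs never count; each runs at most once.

Derived signals that run: sig1, sig2, sig9, sig12, sig17, sig20, sig21, sig23, sig24, sig25, sig26, sig28, sig29, sig31 — 14 in total.
Key observation: a condition flipped, so demand reaches new nodes — sig17 runs for the first time.

First evaluation (everything demanded from the output):
  sig1 = max2(-4, 8) = 8
  sig2 = max2(-4, 9) = 9
  sig3 = neg(8) = -8
  sig4 = mul(8, 9) = 72
  sig5 = neg(9) = -9
  sig6 = min2(-8, 72) = -8
  sig8 = absv(-9) = 9
  sig9 = add(-8, -4) = -12
  sig11 = add(9, 9) = 18
  sig12 = min2(-12, 18) = -12
  sig14 = min2(72, 8) = 8
  sig15 = add(8, 9) = 17
  sig20 = if0(src5=-4 -> else branch sig1) = 8
  sig21 = mul(-12, 8) = -96
  sig23 = min2(-96, 17) = -96
  sig24 = absv(-12) = 12
  sig25 = absv(-96) = 96
  sig26 = add(12, -96) = -84
  sig28 = min2(-84, 96) = -84
  sig29 = if0(src6=9 -> else branch sig28) = -84
  sig31 = if0(sig4=72 -> else branch sig29) = -84

Propagation after the edit:
  sig1: runs — src5 -4->0; result 8 (same value as before).
  sig2: runs — src5 -4->0; result 9 (same value as before).
  sig4: checked — values it read are unchanged (sig1 unchanged, sig2 unchanged); reused cached 72 without running.
  sig5: checked — values it read are unchanged (sig2 unchanged); reused cached -9 without running.
  sig6: checked — values it read are unchanged (sig3 unchanged, sig4 unchanged); reused cached -8 without running.
  sig8: checked — values it read are unchanged (sig5 unchanged); reused cached 9 without running.
  sig9: runs — src5 -4->0; result -8.
  sig11: checked — values it read are unchanged (sig2 unchanged, sig8 unchanged); reused cached 18 without running.
  sig12: runs — sig9 -12->-8; result -8.
  sig14: checked — values it read are unchanged (sig4 unchanged, sig1 unchanged); reused cached 8 without running.
  sig15: checked — values it read are unchanged (sig14 unchanged, sig2 unchanged); reused cached 17 without running.
  sig17: demanded for the first time — runs, produces 17.
  sig20: runs — src5 -4->0; result 17.
  sig21: runs — sig12 -12->-8; sig20 8->17; result -136.
  sig23: runs — sig21 -96->-136; result -136.
  sig24: runs — sig12 -12->-8; result 8.
  sig25: runs — sig23 -96->-136; result 136.
  sig26: runs — sig24 12->8; sig21 -96->-136; result -128.
  sig28: runs — sig26 -84->-128; sig25 96->136; result -128.
  sig29: runs — sig28 -84->-128; result -128.
  sig31: runs — sig29 -84->-128; result -128.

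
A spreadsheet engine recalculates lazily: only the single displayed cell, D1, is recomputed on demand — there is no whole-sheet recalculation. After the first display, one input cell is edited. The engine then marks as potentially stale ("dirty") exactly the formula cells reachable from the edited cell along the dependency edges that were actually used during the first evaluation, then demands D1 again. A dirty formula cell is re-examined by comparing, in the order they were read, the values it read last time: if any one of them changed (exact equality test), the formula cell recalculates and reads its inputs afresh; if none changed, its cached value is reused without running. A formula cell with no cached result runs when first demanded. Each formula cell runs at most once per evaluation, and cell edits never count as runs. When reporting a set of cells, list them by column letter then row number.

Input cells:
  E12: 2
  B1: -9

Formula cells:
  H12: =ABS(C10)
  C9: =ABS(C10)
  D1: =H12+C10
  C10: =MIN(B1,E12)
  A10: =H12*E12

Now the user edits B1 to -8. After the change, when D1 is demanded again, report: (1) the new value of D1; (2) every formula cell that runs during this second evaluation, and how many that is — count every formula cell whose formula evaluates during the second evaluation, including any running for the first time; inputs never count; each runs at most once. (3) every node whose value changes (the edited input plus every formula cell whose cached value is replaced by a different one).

New value of D1: 0.
Formula cells that run: C10, D1, H12 — 3 in total.
Values that change: B1, C10, H12.

First evaluation (everything demanded from the output):
  C10 = MIN(-9, 2) = -9
  H12 = ABS(-9) = 9
  D1 = 9 + -9 = 0

Propagation after the edit:
  C10: runs — B1 -9->-8; result -8.
  H12: runs — C10 -9->-8; result 8.
  D1: runs — H12 9->8; C10 -9->-8; result 0 (same value as before).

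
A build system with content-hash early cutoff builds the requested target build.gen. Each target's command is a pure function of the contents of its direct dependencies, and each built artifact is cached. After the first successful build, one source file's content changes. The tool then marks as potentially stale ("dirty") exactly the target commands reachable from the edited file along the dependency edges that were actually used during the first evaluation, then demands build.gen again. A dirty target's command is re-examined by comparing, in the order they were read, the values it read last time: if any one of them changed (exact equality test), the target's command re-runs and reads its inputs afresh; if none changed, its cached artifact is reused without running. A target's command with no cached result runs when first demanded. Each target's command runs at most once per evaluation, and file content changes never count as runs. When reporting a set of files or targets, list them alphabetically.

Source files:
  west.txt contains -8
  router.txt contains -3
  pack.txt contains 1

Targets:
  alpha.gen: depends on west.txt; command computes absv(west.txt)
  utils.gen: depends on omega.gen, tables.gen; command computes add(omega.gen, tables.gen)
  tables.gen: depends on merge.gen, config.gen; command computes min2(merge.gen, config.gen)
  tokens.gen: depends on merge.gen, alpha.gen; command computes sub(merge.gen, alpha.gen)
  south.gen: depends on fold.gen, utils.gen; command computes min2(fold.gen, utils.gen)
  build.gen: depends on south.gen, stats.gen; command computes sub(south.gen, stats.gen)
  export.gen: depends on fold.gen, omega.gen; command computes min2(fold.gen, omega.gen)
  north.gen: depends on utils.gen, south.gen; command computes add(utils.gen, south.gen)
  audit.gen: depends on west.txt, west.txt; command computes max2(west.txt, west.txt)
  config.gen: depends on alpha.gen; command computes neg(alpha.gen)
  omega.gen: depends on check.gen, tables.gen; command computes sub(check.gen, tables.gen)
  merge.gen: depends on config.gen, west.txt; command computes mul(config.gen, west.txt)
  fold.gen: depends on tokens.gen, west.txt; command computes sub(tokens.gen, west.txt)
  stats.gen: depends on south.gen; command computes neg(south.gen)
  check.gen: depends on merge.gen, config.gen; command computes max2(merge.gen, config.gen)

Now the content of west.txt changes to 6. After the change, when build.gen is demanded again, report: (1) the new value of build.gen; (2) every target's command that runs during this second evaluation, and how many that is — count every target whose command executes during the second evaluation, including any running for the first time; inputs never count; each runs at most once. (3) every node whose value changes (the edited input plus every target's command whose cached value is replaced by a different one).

New value of build.gen: -96.
Target commands that run: alpha.gen, build.gen, check.gen, config.gen, fold.gen, merge.gen, omega.gen, south.gen, stats.gen, tables.gen, tokens.gen, utils.gen — 12 in total.
Values that change: alpha.gen, build.gen, check.gen, config.gen, fold.gen, merge.gen, omega.gen, south.gen, stats.gen, tables.gen, tokens.gen, utils.gen, west.txt.

First evaluation (everything demanded from the output):
  alpha.gen = absv(-8) = 8
  config.gen = neg(8) = -8
  merge.gen = mul(-8, -8) = 64
  check.gen = max2(64, -8) = 64
  tables.gen = min2(64, -8) = -8
  omega.gen = sub(64, -8) = 72
  tokens.gen = sub(64, 8) = 56
  fold.gen = sub(56, -8) = 64
  utils.gen = add(72, -8) = 64
  south.gen = min2(64, 64) = 64
  stats.gen = neg(64) = -64
  build.gen = sub(64, -64) = 128

Propagation after the edit:
  alpha.gen: runs — west.txt -8->6; result 6.
  config.gen: runs — alpha.gen 8->6; result -6.
  merge.gen: runs — config.gen -8->-6; west.txt -8->6; result -36.
  check.gen: runs — merge.gen 64->-36; config.gen -8->-6; result -6.
  tables.gen: runs — merge.gen 64->-36; config.gen -8->-6; result -36.
  omega.gen: runs — check.gen 64->-6; tables.gen -8->-36; result 30.
  tokens.gen: runs — merge.gen 64->-36; alpha.gen 8->6; result -42.
  fold.gen: runs — tokens.gen 56->-42; west.txt -8->6; result -48.
  utils.gen: runs — omega.gen 72->30; tables.gen -8->-36; result -6.
  south.gen: runs — fold.gen 64->-48; utils.gen 64->-6; result -48.
  stats.gen: runs — south.gen 64->-48; result 48.
  build.gen: runs — south.gen 64->-48; stats.gen -64->48; result -96.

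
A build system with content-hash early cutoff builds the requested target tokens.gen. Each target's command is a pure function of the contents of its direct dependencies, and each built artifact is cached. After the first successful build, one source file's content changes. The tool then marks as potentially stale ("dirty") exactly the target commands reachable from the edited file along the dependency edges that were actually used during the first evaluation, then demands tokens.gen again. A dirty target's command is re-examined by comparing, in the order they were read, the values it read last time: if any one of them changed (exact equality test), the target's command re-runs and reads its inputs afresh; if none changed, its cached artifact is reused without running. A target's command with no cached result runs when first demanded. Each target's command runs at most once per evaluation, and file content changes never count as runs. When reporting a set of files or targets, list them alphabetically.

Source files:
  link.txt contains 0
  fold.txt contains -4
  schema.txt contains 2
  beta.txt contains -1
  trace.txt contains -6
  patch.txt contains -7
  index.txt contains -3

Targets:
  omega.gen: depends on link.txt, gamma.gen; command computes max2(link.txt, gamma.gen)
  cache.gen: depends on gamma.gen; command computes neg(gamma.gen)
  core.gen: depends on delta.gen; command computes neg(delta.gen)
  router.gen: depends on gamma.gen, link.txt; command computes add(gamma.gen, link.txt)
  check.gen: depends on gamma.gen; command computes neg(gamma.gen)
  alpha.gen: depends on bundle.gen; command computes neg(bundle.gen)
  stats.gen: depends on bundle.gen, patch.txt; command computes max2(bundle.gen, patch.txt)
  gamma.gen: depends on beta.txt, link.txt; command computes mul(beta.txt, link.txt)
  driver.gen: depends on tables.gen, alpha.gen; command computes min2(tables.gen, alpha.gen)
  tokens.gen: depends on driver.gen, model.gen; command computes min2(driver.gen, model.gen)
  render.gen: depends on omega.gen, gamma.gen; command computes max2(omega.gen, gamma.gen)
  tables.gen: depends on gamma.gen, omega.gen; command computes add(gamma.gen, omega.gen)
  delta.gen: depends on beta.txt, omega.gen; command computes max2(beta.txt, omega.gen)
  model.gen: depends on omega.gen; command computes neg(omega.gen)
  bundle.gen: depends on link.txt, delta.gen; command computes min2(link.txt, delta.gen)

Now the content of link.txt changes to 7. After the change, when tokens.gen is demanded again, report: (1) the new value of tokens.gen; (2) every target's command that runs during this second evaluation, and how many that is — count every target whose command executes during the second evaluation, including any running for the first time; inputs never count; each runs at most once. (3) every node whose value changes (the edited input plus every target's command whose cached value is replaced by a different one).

New value of tokens.gen: -7.
Target commands that run: alpha.gen, bundle.gen, delta.gen, driver.gen, gamma.gen, model.gen, omega.gen, tables.gen, tokens.gen — 9 in total.
Values that change: alpha.gen, bundle.gen, delta.gen, driver.gen, gamma.gen, link.txt, model.gen, omega.gen, tokens.gen.

First evaluation (everything demanded from the output):
  gamma.gen = mul(-1, 0) = 0
  omega.gen = max2(0, 0) = 0
  delta.gen = max2(-1, 0) = 0
  bundle.gen = min2(0, 0) = 0
  alpha.gen = neg(0) = 0
  model.gen = neg(0) = 0
  tables.gen = add(0, 0) = 0
  driver.gen = min2(0, 0) = 0
  tokens.gen = min2(0, 0) = 0

Propagation after the edit:
  gamma.gen: runs — link.txt 0->7; result -7.
  omega.gen: runs — link.txt 0->7; gamma.gen 0->-7; result 7.
  delta.gen: runs — omega.gen 0->7; result 7.
  bundle.gen: runs — link.txt 0->7; delta.gen 0->7; result 7.
  alpha.gen: runs — bundle.gen 0->7; result -7.
  model.gen: runs — omega.gen 0->7; result -7.
  tables.gen: runs — gamma.gen 0->-7; omega.gen 0->7; result 0 (same value as before).
  driver.gen: runs — alpha.gen 0->-7; result -7.
  tokens.gen: runs — driver.gen 0->-7; model.gen 0->-7; result -7.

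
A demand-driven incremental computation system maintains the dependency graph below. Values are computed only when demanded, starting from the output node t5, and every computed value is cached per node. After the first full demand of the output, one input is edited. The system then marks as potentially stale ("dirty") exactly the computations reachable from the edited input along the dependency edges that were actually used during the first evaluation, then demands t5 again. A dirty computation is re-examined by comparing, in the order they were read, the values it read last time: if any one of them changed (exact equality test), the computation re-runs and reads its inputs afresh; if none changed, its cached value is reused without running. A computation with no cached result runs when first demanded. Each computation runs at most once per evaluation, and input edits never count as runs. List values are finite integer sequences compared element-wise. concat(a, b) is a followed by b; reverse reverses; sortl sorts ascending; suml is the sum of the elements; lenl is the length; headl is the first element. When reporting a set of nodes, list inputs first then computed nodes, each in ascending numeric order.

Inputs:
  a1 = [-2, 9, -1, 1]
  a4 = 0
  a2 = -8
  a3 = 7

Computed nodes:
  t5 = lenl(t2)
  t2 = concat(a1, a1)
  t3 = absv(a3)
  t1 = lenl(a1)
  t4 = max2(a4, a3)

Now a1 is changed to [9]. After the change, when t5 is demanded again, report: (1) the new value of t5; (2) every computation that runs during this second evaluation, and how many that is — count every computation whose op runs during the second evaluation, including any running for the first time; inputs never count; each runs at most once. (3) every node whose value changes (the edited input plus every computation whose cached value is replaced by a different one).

New value of t5: 2.
Computations that run: t2, t5 — 2 in total.
Values that change: a1, t2, t5.

First evaluation (everything demanded from the output):
  t2 = concat([-2, 9, -1, 1], [-2, 9, -1, 1]) = [-2, 9, -1, 1, -2, 9, -1, 1]
  t5 = lenl([-2, 9, -1, 1, -2, 9, -1, 1]) = 8

Propagation after the edit:
  t2: runs — a1 [-2, 9, -1, 1]->[9]; a1 [-2, 9, -1, 1]->[9]; result [9, 9].
  t5: runs — t2 [-2, 9, -1, 1, -2, 9, -1, 1]->[9, 9]; result 2.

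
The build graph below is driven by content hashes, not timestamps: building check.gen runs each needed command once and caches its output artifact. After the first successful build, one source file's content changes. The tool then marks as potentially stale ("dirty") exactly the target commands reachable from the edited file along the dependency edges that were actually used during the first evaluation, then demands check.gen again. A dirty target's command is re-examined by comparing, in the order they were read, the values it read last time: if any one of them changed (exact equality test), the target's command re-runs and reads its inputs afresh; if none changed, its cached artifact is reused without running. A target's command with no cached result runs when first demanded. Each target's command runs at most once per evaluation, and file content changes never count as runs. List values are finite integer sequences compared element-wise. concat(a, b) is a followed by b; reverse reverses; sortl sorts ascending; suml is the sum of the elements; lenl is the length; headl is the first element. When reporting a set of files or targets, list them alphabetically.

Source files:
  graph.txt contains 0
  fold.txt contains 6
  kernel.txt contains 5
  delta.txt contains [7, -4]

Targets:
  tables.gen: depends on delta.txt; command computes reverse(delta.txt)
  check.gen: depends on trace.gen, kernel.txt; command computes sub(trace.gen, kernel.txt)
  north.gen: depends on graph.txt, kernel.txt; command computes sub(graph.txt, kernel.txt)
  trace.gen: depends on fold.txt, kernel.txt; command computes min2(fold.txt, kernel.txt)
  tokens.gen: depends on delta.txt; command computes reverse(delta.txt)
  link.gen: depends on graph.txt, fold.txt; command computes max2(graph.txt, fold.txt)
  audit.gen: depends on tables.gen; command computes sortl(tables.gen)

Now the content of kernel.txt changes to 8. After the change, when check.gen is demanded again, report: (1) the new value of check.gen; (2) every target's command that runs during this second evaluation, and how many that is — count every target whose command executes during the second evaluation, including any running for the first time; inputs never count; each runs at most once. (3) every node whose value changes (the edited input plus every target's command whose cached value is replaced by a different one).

check.gen now evaluates to -2.
Run set: check.gen, trace.gen (2 run).
Changed values: check.gen, kernel.txt, trace.gen.

Initial pass — values computed on the first demand:
  trace.gen = min2(6, 5) = 5
  check.gen = sub(5, 5) = 0

Second demand — change propagation:
  trace.gen: re-runs because kernel.txt 5->8; new result 6.
  check.gen: re-runs because trace.gen 5->6; kernel.txt 5->8; new result -2.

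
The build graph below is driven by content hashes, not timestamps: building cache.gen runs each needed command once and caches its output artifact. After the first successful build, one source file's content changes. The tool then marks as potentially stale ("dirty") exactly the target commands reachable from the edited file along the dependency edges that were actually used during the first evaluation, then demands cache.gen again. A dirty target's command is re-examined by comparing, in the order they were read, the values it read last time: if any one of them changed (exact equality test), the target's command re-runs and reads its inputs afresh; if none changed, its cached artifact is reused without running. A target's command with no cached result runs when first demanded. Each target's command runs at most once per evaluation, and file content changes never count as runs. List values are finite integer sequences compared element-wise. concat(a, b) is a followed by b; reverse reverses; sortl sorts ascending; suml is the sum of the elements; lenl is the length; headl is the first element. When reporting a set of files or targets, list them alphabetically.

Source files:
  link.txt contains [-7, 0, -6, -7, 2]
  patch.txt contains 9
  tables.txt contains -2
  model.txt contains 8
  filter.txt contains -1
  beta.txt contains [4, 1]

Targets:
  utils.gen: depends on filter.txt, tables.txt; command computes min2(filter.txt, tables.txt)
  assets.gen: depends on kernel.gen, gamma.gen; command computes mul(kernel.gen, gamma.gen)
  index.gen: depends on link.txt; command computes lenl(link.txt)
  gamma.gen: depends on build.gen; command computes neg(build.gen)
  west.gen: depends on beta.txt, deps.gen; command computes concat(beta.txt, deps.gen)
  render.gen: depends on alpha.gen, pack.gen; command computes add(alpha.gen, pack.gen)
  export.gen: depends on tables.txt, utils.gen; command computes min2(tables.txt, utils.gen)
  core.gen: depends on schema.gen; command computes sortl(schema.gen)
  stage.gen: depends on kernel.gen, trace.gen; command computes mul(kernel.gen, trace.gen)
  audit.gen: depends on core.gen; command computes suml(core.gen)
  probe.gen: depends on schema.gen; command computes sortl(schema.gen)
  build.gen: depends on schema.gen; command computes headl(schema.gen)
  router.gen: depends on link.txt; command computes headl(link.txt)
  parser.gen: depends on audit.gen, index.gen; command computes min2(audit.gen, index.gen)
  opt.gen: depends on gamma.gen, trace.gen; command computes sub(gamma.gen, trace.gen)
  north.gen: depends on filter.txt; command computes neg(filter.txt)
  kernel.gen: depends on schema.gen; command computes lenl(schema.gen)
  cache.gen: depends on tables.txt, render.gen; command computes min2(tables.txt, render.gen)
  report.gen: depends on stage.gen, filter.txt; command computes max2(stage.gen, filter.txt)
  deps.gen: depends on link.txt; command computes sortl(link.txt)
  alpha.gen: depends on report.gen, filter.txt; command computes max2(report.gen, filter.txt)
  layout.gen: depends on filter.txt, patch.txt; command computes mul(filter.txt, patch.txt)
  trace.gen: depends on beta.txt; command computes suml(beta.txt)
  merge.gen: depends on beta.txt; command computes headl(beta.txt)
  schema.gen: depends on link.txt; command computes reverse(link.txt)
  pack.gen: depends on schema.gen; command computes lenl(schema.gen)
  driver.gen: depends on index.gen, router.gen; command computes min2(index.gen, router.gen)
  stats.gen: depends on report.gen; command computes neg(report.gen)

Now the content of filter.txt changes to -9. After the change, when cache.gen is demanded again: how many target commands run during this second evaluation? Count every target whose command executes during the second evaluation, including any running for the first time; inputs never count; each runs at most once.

Run set: alpha.gen, report.gen (2 run).
The important point: at render.gen every value read last time is unchanged, so the dirty flag clears without a run.

Initial pass — values computed on the first demand:
  schema.gen = reverse([-7, 0, -6, -7, 2]) = [2, -7, -6, 0, -7]
  kernel.gen = lenl([2, -7, -6, 0, -7]) = 5
  pack.gen = lenl([2, -7, -6, 0, -7]) = 5
  trace.gen = suml([4, 1]) = 5
  stage.gen = mul(5, 5) = 25
  report.gen = max2(25, -1) = 25
  alpha.gen = max2(25, -1) = 25
  render.gen = add(25, 5) = 30
  cache.gen = min2(-2, 30) = -2

Second demand — change propagation:
  report.gen: re-runs because filter.txt -1->-9; new result 25 (unchanged).
  alpha.gen: re-runs because filter.txt -1->-9; new result 25 (unchanged).
  render.gen: re-examined; everything it read last time is the same (alpha.gen unchanged, pack.gen unchanged) — cache 30 kept, no run.
  cache.gen: re-examined; everything it read last time is the same (tables.txt unchanged, render.gen unchanged) — cache -2 kept, no run.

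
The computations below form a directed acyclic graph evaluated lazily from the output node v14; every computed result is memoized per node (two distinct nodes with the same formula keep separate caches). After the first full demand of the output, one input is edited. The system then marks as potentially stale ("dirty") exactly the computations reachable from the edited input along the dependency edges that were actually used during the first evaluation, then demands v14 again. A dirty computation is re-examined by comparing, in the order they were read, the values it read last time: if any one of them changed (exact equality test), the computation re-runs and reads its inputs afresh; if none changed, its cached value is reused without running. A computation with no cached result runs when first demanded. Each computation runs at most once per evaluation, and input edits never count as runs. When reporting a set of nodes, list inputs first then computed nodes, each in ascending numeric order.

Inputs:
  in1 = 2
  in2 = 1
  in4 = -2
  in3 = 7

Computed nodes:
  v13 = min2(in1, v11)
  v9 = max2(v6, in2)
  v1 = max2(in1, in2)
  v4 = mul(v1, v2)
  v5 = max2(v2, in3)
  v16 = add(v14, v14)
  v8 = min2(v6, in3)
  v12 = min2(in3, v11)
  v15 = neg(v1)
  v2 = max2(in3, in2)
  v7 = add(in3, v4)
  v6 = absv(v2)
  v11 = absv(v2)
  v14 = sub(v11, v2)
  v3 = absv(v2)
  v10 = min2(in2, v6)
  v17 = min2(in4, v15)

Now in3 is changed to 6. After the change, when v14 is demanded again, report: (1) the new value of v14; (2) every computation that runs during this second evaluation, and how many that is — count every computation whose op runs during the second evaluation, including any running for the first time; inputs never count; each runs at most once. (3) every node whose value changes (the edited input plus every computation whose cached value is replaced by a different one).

Demanding v14 again yields 0.
3 computations run: v2, v11, v14.
The nodes whose values change: in3, v2, v11.

First demand of the output computes:
  v2 = max2(7, 1) = 7
  v11 = absv(7) = 7
  v14 = sub(7, 7) = 0

After the edit, cleaning proceeds:
  v2: a read changed (in3 7->6) — executes, giving 6.
  v11: a read changed (v2 7->6) — executes, giving 6.
  v14: a read changed (v11 7->6; v2 7->6) — executes, giving 0 — identical to its old value.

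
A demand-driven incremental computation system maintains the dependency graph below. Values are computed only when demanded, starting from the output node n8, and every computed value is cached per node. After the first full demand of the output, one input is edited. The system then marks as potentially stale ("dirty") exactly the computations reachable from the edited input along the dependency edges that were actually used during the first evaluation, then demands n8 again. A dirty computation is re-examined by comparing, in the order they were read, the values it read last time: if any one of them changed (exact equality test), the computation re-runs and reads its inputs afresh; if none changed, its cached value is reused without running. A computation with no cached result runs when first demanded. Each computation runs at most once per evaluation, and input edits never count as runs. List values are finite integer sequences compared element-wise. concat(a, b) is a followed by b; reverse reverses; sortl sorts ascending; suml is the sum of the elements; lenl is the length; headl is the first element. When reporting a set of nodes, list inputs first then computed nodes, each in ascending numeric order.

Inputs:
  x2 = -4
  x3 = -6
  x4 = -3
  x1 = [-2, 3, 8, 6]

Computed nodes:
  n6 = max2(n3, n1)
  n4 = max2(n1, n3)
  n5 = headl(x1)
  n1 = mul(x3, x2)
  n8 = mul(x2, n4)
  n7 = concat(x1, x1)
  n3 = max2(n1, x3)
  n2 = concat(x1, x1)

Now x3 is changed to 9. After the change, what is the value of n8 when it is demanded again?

First evaluation (everything demanded from the output):
  n1 = mul(-6, -4) = 24
  n3 = max2(24, -6) = 24
  n4 = max2(24, 24) = 24
  n8 = mul(-4, 24) = -96

Propagation after the edit:
  n1: runs — x3 -6->9; result -36.
  n3: runs — n1 24->-36; x3 -6->9; result 9.
  n4: runs — n1 24->-36; n3 24->9; result 9.
  n8: runs — n4 24->9; result -36.

New value of n8: -36.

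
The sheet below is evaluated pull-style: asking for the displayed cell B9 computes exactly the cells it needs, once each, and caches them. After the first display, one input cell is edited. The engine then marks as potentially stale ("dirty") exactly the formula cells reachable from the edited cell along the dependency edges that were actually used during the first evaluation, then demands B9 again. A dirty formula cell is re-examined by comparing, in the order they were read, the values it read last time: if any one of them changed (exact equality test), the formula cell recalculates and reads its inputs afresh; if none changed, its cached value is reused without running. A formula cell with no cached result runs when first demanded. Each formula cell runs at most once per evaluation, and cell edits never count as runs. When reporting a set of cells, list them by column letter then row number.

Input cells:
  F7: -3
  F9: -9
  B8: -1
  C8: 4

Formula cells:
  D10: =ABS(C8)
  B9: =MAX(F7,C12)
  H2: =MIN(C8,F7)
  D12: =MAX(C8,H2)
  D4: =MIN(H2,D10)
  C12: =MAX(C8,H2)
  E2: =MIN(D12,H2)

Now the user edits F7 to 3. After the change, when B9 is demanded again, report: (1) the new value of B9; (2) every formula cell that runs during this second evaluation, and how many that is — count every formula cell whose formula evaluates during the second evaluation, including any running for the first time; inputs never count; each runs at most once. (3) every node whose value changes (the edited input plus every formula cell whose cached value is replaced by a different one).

Demanding B9 again yields 4.
3 formula cells run: B9, C12, H2.
The nodes whose values change: F7, H2.

First demand of the output computes:
  H2 = MIN(4, -3) = -3
  C12 = MAX(4, -3) = 4
  B9 = MAX(-3, 4) = 4

After the edit, cleaning proceeds:
  H2: a read changed (F7 -3->3) — executes, giving 3.
  C12: a read changed (H2 -3->3) — executes, giving 4 — identical to its old value.
  B9: a read changed (F7 -3->3) — executes, giving 4 — identical to its old value.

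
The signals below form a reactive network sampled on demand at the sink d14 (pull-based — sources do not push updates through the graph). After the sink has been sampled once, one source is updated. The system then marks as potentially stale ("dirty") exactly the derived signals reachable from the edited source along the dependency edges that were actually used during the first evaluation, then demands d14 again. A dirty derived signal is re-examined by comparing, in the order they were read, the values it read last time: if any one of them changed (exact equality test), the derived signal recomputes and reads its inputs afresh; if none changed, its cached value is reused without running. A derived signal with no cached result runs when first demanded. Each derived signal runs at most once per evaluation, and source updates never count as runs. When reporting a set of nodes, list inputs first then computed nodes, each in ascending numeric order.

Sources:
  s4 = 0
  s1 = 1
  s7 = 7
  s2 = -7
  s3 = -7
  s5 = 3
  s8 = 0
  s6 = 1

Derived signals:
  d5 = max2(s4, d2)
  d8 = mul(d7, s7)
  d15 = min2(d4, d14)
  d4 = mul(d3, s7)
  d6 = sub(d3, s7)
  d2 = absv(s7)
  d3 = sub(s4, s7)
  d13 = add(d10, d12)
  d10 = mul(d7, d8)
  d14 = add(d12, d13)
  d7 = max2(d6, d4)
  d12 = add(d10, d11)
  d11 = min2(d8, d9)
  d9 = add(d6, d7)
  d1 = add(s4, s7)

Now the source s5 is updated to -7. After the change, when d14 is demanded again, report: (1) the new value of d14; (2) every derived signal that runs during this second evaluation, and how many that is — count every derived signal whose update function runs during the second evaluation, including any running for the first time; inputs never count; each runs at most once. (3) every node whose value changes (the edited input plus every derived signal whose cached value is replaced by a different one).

d14 now evaluates to 3920.
Run set: none (0 run).
Changed values: s5.
The important point: nothing the output needs ever reads s5, so the edit is invisible to it.

Initial pass — values computed on the first demand:
  d3 = sub(0, 7) = -7
  d4 = mul(-7, 7) = -49
  d6 = sub(-7, 7) = -14
  d7 = max2(-14, -49) = -14
  d8 = mul(-14, 7) = -98
  d9 = add(-14, -14) = -28
  d10 = mul(-14, -98) = 1372
  d11 = min2(-98, -28) = -98
  d12 = add(1372, -98) = 1274
  d13 = add(1372, 1274) = 2646
  d14 = add(1274, 2646) = 3920

Second demand — change propagation:
  no demanded computation ever read s5, so the edit dirties nothing and nothing runs.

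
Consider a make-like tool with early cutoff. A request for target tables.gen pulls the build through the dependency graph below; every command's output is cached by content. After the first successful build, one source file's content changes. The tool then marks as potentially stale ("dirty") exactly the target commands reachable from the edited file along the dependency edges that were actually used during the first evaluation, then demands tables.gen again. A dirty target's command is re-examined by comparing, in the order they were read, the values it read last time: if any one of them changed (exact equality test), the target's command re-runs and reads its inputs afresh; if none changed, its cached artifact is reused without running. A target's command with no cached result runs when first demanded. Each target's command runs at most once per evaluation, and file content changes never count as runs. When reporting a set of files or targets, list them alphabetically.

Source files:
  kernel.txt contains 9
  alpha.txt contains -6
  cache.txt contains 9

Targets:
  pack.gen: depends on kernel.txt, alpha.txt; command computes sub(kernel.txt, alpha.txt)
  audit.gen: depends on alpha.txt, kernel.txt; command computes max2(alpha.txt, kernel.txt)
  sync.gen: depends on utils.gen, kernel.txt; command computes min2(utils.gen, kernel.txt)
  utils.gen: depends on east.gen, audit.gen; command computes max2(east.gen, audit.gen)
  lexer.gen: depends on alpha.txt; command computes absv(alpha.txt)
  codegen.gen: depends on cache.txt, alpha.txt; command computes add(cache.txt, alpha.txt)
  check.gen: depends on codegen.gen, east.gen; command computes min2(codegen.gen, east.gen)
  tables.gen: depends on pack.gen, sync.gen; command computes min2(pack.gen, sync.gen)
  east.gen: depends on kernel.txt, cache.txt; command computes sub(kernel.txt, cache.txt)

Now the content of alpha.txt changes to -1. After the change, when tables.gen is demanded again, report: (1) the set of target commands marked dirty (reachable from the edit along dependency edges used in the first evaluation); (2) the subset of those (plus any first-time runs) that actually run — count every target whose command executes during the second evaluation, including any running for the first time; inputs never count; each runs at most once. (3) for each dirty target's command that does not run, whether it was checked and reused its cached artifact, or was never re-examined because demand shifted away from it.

The edit dirties: audit.gen, pack.gen, sync.gen, tables.gen, utils.gen.
3 target commands run: audit.gen, pack.gen, tables.gen.
Cache hits after checking: sync.gen, utils.gen.
Note where the cutoff bites: utils.gen is checked, finds nothing changed, and keeps its cache.

First demand of the output computes:
  audit.gen = max2(-6, 9) = 9
  east.gen = sub(9, 9) = 0
  pack.gen = sub(9, -6) = 15
  utils.gen = max2(0, 9) = 9
  sync.gen = min2(9, 9) = 9
  tables.gen = min2(15, 9) = 9

After the edit, cleaning proceeds:
  audit.gen: a read changed (alpha.txt -6->-1) — executes, giving 9 — identical to its old value.
  pack.gen: a read changed (alpha.txt -6->-1) — executes, giving 10.
  utils.gen: dirty, but its reads are unchanged (east.gen unchanged, audit.gen unchanged); cached 9 stands.
  sync.gen: dirty, but its reads are unchanged (utils.gen unchanged, kernel.txt unchanged); cached 9 stands.
  tables.gen: a read changed (pack.gen 15->10) — executes, giving 9 — identical to its old value.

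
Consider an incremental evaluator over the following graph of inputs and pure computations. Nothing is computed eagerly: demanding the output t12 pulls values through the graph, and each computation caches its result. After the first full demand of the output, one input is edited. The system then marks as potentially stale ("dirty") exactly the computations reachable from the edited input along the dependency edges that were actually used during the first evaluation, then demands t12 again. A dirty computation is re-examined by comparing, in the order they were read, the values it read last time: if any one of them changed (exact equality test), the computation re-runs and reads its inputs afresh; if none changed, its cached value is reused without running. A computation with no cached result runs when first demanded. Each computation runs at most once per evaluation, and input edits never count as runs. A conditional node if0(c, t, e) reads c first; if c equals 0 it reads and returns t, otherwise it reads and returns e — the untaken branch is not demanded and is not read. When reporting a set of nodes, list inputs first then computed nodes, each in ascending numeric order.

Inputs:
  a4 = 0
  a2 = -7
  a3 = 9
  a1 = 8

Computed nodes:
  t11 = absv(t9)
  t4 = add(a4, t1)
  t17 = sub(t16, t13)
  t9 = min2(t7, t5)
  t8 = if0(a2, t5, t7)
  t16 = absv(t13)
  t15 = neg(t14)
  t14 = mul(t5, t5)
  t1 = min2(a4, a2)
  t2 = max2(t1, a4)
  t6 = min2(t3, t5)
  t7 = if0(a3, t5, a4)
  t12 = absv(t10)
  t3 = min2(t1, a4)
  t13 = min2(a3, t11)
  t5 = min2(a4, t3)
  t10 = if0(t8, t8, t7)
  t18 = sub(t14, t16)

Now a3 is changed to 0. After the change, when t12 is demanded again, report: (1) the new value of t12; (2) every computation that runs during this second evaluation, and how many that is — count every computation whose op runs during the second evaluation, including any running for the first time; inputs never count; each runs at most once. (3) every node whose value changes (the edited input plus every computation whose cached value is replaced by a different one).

Initial pass — values computed on the first demand:
  t7 = if0(a3=9 -> else branch a4) = 0
  t8 = if0(a2=-7 -> else branch t7) = 0
  t10 = if0(t8=0 -> then branch t8) = 0
  t12 = absv(0) = 0

Second demand — change propagation:
  t1: newly demanded (no cache) — executes and yields -7.
  t3: newly demanded (no cache) — executes and yields -7.
  t5: newly demanded (no cache) — executes and yields -7.
  t7: re-runs because a3 9->0; new result -7.
  t8: re-runs because t7 0->-7; new result -7.
  t10: re-runs because t8 0->-7; t8 0->-7; new result -7.
  t12: re-runs because t10 0->-7; new result 7.

The important point: the flipped condition pulls in fresh nodes; t1, t3, t5 run for the first time.

t12 now evaluates to 7.
Run set: t1, t3, t5, t7, t8, t10, t12 (7 run).
Changed values: a3, t7, t8, t10, t12.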